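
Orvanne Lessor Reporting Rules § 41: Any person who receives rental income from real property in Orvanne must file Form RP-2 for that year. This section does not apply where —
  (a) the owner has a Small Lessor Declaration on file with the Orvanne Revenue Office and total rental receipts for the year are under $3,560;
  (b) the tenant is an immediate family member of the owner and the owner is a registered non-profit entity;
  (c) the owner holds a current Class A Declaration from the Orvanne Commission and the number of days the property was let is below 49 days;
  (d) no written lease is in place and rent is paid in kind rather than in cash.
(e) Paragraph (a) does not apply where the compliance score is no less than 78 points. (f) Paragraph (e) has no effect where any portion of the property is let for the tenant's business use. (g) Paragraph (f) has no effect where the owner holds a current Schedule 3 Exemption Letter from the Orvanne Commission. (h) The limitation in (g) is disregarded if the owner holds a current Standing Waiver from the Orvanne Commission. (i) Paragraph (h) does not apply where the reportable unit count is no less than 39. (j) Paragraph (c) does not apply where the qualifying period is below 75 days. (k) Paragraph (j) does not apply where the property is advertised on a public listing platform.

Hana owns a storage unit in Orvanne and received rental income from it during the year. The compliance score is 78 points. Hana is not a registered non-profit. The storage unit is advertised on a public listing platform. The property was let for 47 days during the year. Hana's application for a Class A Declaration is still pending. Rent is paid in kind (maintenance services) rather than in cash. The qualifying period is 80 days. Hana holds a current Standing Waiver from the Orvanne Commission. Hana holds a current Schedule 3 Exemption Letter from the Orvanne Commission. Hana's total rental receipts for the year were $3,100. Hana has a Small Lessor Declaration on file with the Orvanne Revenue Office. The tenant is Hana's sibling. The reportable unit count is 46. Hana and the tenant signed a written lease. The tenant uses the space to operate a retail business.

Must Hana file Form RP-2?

Exception (a)'s conditions are all satisfied: a Small Lessor Declaration is on file; total rental receipts for the year are $3,100, under the $3,560 limit. However, paragraphs (e)–(i) must be considered: (e) operates against (a): the compliance score is 78 points, meeting the 78 points threshold. (f) is triggered (the space is let for business use), but is set aside by (g): (g) operates against (f): a current Schedule 3 Exemption Letter is held. (h) would limit (g) — a current Standing Waiver is held — but (i) sets (h) aside: (i) operates — the reportable unit count is 46, meeting the 39 threshold. So (a) is unavailable.
Exception (b) does not apply: Hana is not a registered non-profit.
Exception (c) does not apply: there is no Class A Declaration in force.
Exception (d) does not apply: a written lease is in place.
Every exception is unavailable, so the rule governs.

Yes — Hana must file Form RP-2.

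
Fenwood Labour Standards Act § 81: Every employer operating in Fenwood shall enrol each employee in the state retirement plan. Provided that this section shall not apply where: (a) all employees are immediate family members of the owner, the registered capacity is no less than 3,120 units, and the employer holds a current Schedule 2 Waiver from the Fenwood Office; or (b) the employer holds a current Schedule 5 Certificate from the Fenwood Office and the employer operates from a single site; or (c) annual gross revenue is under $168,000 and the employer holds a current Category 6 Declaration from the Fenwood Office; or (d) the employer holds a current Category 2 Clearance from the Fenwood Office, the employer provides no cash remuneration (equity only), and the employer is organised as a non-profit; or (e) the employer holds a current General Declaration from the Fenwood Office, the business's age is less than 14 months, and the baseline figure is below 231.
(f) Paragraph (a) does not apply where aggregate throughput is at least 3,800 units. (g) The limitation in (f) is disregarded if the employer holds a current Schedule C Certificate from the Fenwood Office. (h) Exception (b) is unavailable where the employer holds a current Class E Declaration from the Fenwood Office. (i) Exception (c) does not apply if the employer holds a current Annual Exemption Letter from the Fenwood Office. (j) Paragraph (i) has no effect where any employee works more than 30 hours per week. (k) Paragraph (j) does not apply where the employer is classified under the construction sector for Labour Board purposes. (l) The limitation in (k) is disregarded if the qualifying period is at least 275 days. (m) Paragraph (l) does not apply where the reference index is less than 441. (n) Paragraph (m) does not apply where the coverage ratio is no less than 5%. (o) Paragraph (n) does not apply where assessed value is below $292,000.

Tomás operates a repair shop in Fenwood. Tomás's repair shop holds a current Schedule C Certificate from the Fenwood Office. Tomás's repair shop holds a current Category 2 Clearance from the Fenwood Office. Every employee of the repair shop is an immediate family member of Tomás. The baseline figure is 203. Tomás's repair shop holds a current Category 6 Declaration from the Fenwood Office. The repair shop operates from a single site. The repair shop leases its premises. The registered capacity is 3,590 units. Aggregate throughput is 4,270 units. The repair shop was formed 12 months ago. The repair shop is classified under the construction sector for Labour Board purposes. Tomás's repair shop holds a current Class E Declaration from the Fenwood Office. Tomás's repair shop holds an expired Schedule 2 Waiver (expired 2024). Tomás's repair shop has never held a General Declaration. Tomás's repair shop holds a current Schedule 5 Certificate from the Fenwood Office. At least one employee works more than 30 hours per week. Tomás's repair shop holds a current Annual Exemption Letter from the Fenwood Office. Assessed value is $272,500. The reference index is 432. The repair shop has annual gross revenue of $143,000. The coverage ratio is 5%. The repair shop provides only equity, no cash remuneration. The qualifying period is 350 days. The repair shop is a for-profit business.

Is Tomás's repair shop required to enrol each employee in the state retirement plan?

Exception (a) requires that the employer holds a current Schedule 2 Waiver from the Fenwood Office; but no current Schedule 2 Waiver is held, so (a) is unavailable.
Exception (b) is satisfied on its face — a current Schedule 5 Certificate is held; the employer operates from a single site. But applying paragraph (h): (h) is engaged — a current Class E Declaration is held. So (b) is unavailable.
Exception (c)'s conditions are all satisfied: annual gross revenue is $143,000, under the $168,000 limit; a current Category 6 Declaration is held. But: (i) operates against (c): a current Annual Exemption Letter is held. (j) would limit (i) — at least one employee exceeds 30 hours/week — but (k) sets (j) aside: (k) operates — the repair shop is classified under the construction sector. (l) operates (the qualifying period is 350 days, meeting the 275 days threshold), but yields to (m): (m) is triggered — the reference index is 432, less than the 441 limit. (n) operates (the coverage ratio is 5%, meeting the 5% threshold), but is set aside by (o): (o) is triggered — assessed value is $272,500, below the $292,000 limit. So (c) is unavailable.
Exception (d) requires that the employer is organised as a non-profit; but the employer is for-profit, so (d) is unavailable.
Exception (e) requires that the employer holds a current General Declaration from the Fenwood Office; but there is no General Declaration in force, so (e) is unavailable.
No exception applies. The general rule governs.

Yes — Tomás's repair shop must enrol each employee in the state retirement plan.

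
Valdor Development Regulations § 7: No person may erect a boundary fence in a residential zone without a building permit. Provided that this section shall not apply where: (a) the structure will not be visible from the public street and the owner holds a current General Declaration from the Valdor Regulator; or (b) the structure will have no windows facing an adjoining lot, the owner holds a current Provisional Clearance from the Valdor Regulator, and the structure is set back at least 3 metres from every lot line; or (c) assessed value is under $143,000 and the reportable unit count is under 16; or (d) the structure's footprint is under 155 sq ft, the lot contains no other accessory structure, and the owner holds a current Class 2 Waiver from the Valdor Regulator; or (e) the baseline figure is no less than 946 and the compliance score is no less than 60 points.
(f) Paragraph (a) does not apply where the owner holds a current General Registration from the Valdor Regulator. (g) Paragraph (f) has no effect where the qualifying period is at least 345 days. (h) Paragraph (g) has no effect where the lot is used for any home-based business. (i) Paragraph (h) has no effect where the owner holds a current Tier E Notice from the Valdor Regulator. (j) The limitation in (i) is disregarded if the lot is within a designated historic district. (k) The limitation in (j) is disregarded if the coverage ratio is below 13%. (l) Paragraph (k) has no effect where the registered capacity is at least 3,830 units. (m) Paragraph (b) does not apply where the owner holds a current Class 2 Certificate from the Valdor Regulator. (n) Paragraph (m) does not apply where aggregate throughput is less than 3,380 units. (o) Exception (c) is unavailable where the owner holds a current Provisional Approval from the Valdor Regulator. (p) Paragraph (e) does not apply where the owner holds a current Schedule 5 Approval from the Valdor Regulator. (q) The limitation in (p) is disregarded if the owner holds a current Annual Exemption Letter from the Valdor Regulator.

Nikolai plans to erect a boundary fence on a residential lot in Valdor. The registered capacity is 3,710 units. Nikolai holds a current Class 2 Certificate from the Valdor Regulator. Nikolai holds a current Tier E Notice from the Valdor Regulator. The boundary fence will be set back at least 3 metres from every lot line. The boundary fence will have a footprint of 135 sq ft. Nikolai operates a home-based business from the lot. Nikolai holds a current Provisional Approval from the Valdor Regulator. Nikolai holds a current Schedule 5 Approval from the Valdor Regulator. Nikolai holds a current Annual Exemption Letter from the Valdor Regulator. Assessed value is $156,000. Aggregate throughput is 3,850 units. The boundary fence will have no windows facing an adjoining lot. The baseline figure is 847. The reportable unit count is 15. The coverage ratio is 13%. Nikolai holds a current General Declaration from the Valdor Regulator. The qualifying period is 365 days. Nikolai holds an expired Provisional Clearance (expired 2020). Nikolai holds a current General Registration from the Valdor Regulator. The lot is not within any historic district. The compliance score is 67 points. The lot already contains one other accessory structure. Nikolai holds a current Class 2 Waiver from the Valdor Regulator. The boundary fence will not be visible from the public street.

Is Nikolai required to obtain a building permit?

Exception (a) is satisfied on its face — the structure will not be visible from the street; a current General Declaration is held. As to paragraphs (f)–(l): (f) operates (a current General Registration is held), but is set aside by (g): (g) operates against (f): the qualifying period is 365 days, meeting the 345 days threshold. (h) is triggered (a home-based business operates on the lot), but is set aside by (i): (i) operates against (h): a current Tier E Notice is held. (j), which would lift (i), is not triggered — the lot is not in a historic district. (a) remains available.
Exception (b) does not apply: there is no Provisional Clearance in force.
Exception (c) fails — assessed value is $156,000, not under $143,000.
Exception (d) fails — the lot already has another accessory structure.
Exception (e) does not apply: the baseline figure is 847, short of 946.

No — exception (a) applies; Nikolai does not need a building permit.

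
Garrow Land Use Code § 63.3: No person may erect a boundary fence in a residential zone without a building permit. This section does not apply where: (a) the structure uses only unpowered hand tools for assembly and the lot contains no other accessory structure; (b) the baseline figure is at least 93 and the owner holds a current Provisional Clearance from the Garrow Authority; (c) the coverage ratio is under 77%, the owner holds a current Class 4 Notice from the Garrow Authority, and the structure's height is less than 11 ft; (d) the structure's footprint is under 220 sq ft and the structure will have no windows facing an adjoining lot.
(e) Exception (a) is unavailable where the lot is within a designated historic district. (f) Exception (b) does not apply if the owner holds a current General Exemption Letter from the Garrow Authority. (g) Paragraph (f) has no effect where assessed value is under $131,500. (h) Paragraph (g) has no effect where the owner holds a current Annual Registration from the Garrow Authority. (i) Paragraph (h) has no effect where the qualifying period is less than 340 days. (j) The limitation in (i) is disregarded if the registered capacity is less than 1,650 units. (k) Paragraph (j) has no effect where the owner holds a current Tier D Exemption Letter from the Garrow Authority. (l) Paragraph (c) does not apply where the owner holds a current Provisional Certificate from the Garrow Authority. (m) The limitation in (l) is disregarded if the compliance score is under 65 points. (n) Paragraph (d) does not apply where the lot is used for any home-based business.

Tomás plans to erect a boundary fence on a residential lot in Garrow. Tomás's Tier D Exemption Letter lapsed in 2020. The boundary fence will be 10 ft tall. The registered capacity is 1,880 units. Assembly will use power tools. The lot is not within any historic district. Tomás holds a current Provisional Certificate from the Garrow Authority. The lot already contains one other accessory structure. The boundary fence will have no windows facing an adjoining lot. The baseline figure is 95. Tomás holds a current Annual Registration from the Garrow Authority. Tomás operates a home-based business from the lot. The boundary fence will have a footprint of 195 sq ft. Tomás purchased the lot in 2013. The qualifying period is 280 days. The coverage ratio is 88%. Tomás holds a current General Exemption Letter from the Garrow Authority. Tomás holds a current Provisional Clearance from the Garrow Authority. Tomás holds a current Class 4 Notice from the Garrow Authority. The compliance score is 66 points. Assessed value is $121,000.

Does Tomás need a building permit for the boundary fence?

No — exception (b) applies; Tomás does not need a building permit.

Exception (a) fails — assembly uses power tools.
All of (b)'s requirements are met (the baseline figure is 95, meeting the 93 threshold; a current Provisional Clearance is held). Under paragraphs (f)–(k): (f) is engaged (a current General Exemption Letter is held), but is displaced by (g): (g) applies — assessed value is $121,000, under the $131,500 limit. (h) is triggered (a current Annual Registration is held), but is displaced by (i): (i) operates against (h): the qualifying period is 280 days, less than the 340 days limit. (j), which would lift (i), does not operate here — the registered capacity is 1,880 units, not less than 1,650 units. (b) remains available.
Exception (c) fails — the coverage ratio is 88%, not under 77%.
Exception (d): the structure's footprint is 195 sq ft, under the 220 sq ft limit; no windows face an adjoining lot — every condition holds. However, paragraph (n) must be considered: (n) applies — a home-based business operates on the lot. (d) is therefore removed.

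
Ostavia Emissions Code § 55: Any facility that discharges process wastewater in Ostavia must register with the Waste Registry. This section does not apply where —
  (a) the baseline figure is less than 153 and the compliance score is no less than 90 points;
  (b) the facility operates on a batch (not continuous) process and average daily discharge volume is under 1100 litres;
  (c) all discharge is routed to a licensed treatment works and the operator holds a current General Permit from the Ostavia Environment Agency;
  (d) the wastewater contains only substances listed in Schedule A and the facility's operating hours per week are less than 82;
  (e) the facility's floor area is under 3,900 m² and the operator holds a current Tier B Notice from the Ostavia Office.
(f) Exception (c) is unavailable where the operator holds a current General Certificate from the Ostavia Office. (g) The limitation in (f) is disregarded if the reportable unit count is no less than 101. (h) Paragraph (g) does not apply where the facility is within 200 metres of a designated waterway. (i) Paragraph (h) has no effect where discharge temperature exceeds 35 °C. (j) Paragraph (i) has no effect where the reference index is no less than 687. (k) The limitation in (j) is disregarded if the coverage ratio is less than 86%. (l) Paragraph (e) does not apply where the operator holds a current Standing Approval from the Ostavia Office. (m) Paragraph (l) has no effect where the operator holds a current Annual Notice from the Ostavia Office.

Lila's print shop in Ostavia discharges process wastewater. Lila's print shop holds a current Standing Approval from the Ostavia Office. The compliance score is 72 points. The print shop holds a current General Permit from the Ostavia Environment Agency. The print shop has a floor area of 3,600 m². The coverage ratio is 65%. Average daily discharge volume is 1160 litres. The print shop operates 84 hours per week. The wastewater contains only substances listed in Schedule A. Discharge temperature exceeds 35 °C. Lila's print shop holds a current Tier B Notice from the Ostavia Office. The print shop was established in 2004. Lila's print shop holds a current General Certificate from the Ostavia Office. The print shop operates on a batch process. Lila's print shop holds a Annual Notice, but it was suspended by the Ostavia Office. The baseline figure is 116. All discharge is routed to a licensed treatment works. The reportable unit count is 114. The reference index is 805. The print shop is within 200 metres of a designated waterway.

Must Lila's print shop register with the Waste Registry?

No — exception (c) applies; Lila's print shop is not required to register with the Waste Registry.

Exception (a) fails — the compliance score is 72 points, short of 90 points.
Exception (b) does not apply: average daily discharge volume is 1160 litres, not under 1100 litres.
Exception (c)'s conditions are all satisfied: discharge is routed to a licensed treatment works; a current General Permit is held. Applying paragraphs (f)–(k): (f) operates (a current General Certificate is held), but is itself disapplied by (g): (g) operates — the reportable unit count is 114, meeting the 101 threshold. (h) is triggered (the print shop is within 200 m of a designated waterway), but yields to (i): (i) operates — discharge temperature exceeds 35 °C. (j) operates (the reference index is 805, meeting the 687 threshold), but is itself disapplied by (k): (k) operates against (j): the coverage ratio is 65%, less than the 86% limit. Exception (c) stands.
Exception (d) requires that the facility's operating hours per week are less than 82; but the facility's operating hours per week are 84, not less than 82, so (d) is unavailable.
Exception (e) is satisfied on its face — the facility's floor area is 3,600 m², under the 3,900 m² limit; a current Tier B Notice is held. Turning to paragraphs (l)–(m): (l) operates against (e): a current Standing Approval is held. (m) does not operate here (there is no Annual Notice in force), so (l) stands. So (e) is unavailable.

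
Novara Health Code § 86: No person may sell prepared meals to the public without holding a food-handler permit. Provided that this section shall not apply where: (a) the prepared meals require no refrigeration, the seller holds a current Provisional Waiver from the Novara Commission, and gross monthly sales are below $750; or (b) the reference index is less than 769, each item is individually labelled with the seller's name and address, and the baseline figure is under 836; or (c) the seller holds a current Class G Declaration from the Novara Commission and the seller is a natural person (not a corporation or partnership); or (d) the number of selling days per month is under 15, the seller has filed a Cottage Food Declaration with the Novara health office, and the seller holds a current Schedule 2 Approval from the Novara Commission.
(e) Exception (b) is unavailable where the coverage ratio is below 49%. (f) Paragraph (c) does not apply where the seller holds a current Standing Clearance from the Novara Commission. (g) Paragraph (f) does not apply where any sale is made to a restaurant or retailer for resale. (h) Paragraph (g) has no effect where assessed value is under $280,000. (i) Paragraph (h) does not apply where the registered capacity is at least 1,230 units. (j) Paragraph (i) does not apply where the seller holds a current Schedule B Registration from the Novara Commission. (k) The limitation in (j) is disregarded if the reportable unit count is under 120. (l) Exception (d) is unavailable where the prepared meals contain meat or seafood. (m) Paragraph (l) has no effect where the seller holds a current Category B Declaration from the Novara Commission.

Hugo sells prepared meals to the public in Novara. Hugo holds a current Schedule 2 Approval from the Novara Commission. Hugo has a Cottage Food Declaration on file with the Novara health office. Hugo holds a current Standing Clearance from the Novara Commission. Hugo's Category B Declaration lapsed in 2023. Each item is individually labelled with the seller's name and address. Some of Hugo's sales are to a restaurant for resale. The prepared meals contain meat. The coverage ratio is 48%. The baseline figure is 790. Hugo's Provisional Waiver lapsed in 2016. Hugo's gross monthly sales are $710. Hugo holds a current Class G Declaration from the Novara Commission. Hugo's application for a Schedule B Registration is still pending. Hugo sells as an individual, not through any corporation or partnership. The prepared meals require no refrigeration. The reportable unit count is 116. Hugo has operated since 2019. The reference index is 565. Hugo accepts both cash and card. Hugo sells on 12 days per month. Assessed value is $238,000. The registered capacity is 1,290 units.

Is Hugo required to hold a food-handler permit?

Exception (a) fails — the Provisional Waiver is not current.
Exception (b): the reference index is 565, less than the 769 limit; items are individually labelled; the baseline figure is 790, under the 836 limit — every condition holds. Turning to paragraph (e): (e) applies — the coverage ratio is 48%, below the 49% limit. (b) is therefore removed.
All of (c)'s requirements are met (a current Class G Declaration is held; the seller is a natural person). Under paragraphs (f)–(k): (f) would limit (c) — a current Standing Clearance is held — but (g) sets (f) aside: (g) operates against (f): some sales are to a restaurant for resale. (h) is triggered (assessed value is $238,000, under the $280,000 limit), but yields to (i): (i) operates against (h): the registered capacity is 1,290 units, meeting the 1,230 units threshold. (j) is not engaged (the Schedule B Registration is not current), so (i) stands. So (c) applies.
Exception (d)'s conditions are all satisfied: the number of selling days per month is 12, under the 15 limit; a Cottage Food Declaration is on file; a current Schedule 2 Approval is held. But: (l) applies — the prepared meals contain meat. (m), which would lift (l), does not operate here — there is no Category B Declaration in force. Exception (d) does not apply.

No — exception (c) applies; Hugo is not required to hold a food-handler permit.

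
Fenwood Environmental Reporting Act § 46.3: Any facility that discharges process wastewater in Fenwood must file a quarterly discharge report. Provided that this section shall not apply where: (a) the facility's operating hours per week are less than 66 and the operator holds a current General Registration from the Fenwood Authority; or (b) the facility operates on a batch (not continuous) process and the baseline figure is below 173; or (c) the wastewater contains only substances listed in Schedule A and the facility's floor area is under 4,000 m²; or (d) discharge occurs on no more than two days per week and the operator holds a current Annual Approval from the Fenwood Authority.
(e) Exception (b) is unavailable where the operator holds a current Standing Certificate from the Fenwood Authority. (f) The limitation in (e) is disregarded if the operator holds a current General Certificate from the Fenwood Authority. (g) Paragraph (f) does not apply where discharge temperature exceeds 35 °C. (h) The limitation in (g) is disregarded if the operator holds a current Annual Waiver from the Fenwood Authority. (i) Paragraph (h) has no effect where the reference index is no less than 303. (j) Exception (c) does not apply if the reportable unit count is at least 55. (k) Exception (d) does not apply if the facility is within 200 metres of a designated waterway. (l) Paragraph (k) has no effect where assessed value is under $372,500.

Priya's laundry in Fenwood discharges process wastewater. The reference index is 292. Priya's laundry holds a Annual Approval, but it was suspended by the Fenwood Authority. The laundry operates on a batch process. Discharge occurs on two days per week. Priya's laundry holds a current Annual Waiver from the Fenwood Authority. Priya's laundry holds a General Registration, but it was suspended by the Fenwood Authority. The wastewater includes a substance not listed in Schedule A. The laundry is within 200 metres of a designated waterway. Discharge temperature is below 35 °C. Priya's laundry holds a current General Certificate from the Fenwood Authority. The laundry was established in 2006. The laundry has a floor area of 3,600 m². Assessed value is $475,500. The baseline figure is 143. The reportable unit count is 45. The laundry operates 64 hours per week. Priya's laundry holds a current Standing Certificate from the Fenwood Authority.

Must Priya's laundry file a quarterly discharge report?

Exception (a) does not apply: there is no General Registration in force.
Exception (b)'s conditions are all satisfied: the facility operates on a batch process; the baseline figure is 143, below the 173 limit. As to paragraphs (e)–(i): (e) would limit (b) — a current Standing Certificate is held — but (f) sets (e) aside: (f) operates against (e): a current General Certificate is held. (g), which would lift (f), does not operate here — discharge temperature is below 35 °C. Exception (b) stands.
Exception (c) fails — the wastewater includes a non-Schedule-A substance.
Exception (d) requires that the operator holds a current Annual Approval from the Fenwood Authority; but there is no Annual Approval in force, so (d) is unavailable.

No — exception (b) applies; Priya's laundry is not required to file a quarterly discharge report.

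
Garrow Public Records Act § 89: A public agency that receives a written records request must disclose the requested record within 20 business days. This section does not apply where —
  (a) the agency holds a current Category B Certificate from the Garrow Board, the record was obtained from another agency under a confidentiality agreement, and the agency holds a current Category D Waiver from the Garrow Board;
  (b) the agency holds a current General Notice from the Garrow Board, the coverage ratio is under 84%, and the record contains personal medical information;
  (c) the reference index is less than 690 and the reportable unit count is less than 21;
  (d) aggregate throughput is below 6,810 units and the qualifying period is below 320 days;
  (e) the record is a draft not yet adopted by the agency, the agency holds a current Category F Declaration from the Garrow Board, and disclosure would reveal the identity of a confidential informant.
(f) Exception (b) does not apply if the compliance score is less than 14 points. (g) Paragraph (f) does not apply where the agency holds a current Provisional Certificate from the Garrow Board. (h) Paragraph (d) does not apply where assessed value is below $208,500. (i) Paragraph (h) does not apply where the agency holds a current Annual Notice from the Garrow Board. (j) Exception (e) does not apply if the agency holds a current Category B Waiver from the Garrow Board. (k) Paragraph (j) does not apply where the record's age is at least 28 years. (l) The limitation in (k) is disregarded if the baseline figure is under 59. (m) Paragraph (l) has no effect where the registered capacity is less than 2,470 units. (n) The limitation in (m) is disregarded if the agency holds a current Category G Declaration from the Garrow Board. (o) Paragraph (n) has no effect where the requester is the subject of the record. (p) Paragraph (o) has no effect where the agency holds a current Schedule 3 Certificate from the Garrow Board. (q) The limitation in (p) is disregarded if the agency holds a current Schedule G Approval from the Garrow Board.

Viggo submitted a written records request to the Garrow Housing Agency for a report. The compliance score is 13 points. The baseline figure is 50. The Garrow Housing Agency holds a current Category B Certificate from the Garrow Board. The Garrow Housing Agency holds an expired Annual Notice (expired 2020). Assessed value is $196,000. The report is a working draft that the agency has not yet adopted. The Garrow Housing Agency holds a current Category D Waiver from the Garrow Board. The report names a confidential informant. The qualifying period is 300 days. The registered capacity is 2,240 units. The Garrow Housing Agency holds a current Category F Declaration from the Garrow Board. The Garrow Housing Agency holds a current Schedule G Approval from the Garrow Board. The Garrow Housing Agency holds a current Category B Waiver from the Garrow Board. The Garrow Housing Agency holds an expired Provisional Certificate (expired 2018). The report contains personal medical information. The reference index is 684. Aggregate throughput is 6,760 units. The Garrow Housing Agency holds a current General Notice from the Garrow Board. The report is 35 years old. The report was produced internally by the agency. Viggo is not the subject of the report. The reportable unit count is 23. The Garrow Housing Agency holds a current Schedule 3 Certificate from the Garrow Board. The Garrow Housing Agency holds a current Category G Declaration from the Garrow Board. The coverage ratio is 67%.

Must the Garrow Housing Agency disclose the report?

Yes — the Garrow Housing Agency must disclose the report.

Exception (a) requires that the record was obtained from another agency under a confidentiality agreement; but the report was produced internally, so (a) is unavailable.
Exception (b)'s conditions are all satisfied: a current General Notice is held; the coverage ratio is 67%, under the 84% limit; the report contains personal medical information. Turning to paragraphs (f)–(g): (f) operates — the compliance score is 13 points, less than the 14 points limit. (g), which would lift (f), does not operate here — no current Provisional Certificate is held. (b) is therefore removed.
Exception (c) does not apply: the reportable unit count is 23, not less than 21.
Exception (d) is satisfied on its face — aggregate throughput is 6,760 units, below the 6,810 units limit; the qualifying period is 300 days, below the 320 days limit. However, paragraphs (h)–(i) must be considered: (h) operates against (d): assessed value is $196,000, below the $208,500 limit. (i), which would lift (h), is not triggered — there is no Annual Notice in force. Exception (d) does not apply.
All of (e)'s requirements are met (the report is an unadopted draft; a current Category F Declaration is held; the report names a confidential informant). However, paragraphs (j)–(q) must be considered: (j) applies — a current Category B Waiver is held. (k) is triggered (the record's age is 35 years, meeting the 28 years threshold), but is overridden by (l): (l) is triggered — the baseline figure is 50, under the 59 limit. (m) operates (the registered capacity is 2,240 units, less than the 2,470 units limit), but is set aside by (n): (n) operates against (m): a current Category G Declaration is held. (o) is inapplicable (Viggo is not the subject of the report), so (n) stands. (e) is therefore removed.
None of the exceptions is available; § 89 applies in full.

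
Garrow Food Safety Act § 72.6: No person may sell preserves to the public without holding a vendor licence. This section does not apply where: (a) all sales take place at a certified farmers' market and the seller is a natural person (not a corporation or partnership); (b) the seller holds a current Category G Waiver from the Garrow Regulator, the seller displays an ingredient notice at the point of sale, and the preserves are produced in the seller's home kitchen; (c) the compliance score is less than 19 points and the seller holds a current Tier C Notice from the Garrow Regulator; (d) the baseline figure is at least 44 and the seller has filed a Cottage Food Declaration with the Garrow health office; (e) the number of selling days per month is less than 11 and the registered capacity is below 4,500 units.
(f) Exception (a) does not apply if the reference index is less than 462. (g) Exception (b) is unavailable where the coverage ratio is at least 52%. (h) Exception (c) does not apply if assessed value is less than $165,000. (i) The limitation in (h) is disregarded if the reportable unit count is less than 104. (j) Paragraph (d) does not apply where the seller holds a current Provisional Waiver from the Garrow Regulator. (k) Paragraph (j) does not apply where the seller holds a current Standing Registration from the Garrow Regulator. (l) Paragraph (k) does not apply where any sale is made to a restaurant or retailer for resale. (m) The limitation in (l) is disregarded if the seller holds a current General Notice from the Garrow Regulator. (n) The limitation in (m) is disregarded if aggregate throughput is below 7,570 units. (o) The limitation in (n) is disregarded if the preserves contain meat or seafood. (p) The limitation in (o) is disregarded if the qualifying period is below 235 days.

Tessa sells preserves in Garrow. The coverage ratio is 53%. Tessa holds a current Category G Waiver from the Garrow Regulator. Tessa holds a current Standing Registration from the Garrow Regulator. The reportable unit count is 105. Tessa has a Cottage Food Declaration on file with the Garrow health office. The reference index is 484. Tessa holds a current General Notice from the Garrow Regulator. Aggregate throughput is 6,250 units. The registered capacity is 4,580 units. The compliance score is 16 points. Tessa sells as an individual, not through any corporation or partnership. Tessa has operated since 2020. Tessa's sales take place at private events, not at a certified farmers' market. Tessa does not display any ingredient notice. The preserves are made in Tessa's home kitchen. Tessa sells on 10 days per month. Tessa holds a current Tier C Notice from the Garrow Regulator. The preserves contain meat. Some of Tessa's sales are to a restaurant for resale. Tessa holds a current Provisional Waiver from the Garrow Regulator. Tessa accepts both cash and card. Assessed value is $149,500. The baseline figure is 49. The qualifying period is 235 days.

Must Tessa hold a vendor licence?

Exception (a) does not apply: sales are at private events, not a certified farmers' market.
Exception (b) requires that the seller displays an ingredient notice at the point of sale; but no ingredient notice is displayed, so (b) is unavailable.
Exception (c) is satisfied on its face — the compliance score is 16 points, less than the 19 points limit; a current Tier C Notice is held. However, paragraphs (h)–(i) must be considered: (h) applies — assessed value is $149,500, less than the $165,000 limit. (i), which would lift (h), does not operate here — the reportable unit count is 105, not less than 104. (c) is therefore removed.
Exception (d): the baseline figure is 49, meeting the 44 threshold; a Cottage Food Declaration is on file — every condition holds. Applying paragraphs (j)–(p): (j) would limit (d) — a current Provisional Waiver is held — but (k) sets (j) aside: (k) operates against (j): a current Standing Registration is held. (l) would limit (k) — some sales are to a restaurant for resale — but (m) sets (l) aside: (m) operates against (l): a current General Notice is held. (n) applies (aggregate throughput is 6,250 units, below the 7,570 units limit), but is overridden by (o): (o) operates against (n): the preserves contain meat. (p), which would lift (o), is not engaged — the qualifying period is 235 days, not below 235 days. (d) remains available.
Exception (e) requires that the registered capacity is below 4,500 units; but the registered capacity is 4,580 units, not below 4,500 units, so (e) is unavailable.

No — exception (d) applies; Tessa is not required to hold a vendor licence.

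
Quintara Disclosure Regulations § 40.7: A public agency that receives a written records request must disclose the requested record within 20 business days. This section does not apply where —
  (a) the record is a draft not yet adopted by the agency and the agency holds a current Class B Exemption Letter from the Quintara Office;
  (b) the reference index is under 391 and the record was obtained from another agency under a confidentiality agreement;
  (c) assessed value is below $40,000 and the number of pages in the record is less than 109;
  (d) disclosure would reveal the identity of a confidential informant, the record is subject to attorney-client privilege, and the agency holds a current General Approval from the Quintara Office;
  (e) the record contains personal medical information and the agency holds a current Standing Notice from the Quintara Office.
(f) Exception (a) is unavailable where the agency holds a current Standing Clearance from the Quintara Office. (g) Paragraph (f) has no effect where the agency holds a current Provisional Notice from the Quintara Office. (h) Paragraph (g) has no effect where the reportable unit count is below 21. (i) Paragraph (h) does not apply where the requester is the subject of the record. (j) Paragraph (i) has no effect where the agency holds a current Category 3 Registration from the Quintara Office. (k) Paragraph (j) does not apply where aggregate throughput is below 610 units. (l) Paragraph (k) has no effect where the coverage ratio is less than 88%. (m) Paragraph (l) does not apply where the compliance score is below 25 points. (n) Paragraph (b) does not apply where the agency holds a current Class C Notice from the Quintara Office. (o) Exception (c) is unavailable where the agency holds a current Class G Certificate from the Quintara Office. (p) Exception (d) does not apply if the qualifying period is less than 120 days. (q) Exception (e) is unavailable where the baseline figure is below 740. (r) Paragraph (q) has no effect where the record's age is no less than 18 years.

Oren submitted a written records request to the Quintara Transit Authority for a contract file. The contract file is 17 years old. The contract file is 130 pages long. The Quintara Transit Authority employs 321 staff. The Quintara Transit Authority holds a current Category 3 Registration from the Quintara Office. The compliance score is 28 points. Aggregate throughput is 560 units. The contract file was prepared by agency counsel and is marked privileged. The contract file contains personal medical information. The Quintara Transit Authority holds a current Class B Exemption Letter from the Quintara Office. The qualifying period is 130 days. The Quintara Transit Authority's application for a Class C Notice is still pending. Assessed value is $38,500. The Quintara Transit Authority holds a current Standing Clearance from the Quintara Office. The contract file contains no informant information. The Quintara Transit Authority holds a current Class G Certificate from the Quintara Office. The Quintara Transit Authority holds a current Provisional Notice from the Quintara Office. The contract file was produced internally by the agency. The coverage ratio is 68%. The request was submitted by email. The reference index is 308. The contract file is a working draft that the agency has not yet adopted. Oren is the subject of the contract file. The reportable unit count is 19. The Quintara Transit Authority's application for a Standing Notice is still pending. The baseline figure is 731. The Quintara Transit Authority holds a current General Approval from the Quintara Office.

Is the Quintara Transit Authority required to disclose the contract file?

Exception (a) is satisfied on its face — the contract file is an unadopted draft; a current Class B Exemption Letter is held. But applying paragraphs (f)–(m): (f) operates against (a): a current Standing Clearance is held. (g) would limit (f) — a current Provisional Notice is held — but (h) sets (g) aside: (h) operates against (g): the reportable unit count is 19, below the 21 limit. (i) would limit (h) — Oren is the subject of the contract file — but (j) sets (i) aside: (j) is engaged — a current Category 3 Registration is held. (k) operates (aggregate throughput is 560 units, below the 610 units limit), but yields to (l): (l) operates against (k): the coverage ratio is 68%, less than the 88% limit. (m), which would lift (l), is not engaged — the compliance score is 28 points, not below 25 points. So (a) is unavailable.
Exception (b) does not apply: the contract file was produced internally.
Exception (c) does not apply: the number of pages in the record is 130, not less than 109.
Exception (d) does not apply: the contract file contains no informant information.
Exception (e) requires that the agency holds a current Standing Notice from the Quintara Office; but the Standing Notice is not current, so (e) is unavailable.
No exception is made out. the Quintara Transit Authority falls within the general rule.

Yes — the Quintara Transit Authority must disclose the contract file.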